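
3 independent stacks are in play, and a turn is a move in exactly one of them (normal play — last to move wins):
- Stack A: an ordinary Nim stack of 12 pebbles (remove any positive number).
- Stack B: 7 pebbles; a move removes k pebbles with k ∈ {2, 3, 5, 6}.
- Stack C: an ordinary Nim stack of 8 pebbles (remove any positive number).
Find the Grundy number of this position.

7

Stack A is a plain Nim stack of size 12, so its Grundy value is 12.
Grundy values for stack B (subtraction set {2, 3, 5, 6}):
k:     0  1  2  3  4  5  6  7
g(k):  0  0  1  1  2  2  3  3
So g(7) = 3.
Stack C is a plain Nim stack of size 8, so its Grundy value is 8.
By the Sprague-Grundy theorem, the Grundy value of a sum of independent games is the XOR of the component values.
Combined value = 12 XOR 3 XOR 8 = 7.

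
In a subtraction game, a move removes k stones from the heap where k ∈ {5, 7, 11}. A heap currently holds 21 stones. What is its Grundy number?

Compute g(0), g(1), … for moves {5, 7, 11}:
k:     0  1  2  3  4  5  6  7  8  9 10 11 12 13 14 15 16 17 18 19 20 21
g(k):  0  0  0  0  0  1  1  1  1  1  2  2  2  2  2  3  0  0  0  0  0  1
So g(21) = 1.

1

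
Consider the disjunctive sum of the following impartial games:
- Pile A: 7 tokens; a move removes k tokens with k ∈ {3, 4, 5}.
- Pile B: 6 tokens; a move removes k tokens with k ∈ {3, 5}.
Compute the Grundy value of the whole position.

0

For pile A, compute g(0), g(1), … with moves {3, 4, 5}:
k:     0  1  2  3  4  5  6  7
g(k):  0  0  0  1  1  1  2  2
So g(7) = 2.
Grundy values for pile B (subtraction set {3, 5}):
k:     0  1  2  3  4  5  6
g(k):  0  0  0  1  1  1  2
So g(6) = 2.
The value of a disjunctive sum is the nim-sum of the parts.
Combined value = 2 ⊕ 2 = 0.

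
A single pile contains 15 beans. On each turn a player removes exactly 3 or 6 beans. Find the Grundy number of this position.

2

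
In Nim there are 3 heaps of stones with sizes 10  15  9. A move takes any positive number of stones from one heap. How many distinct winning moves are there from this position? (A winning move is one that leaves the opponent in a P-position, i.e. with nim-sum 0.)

3

Compute the nim-sum pairwise:
10 ^ 15 = 5
5 ^ 9 = 12
The overall nim-sum is X = 12. A heap of size p has a winning move iff p XOR X < p (reduce it to p XOR X).
  10: 10 XOR 12 = 6 < 10 — winning move (to 6).
  15: 15 XOR 12 = 3 < 15 — winning move (to 3).
  9: 9 XOR 12 = 5 < 9 — winning move (to 5).
That gives 3 winning moves.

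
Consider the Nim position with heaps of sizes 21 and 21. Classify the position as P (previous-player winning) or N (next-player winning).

P-position

Nim-sum: 21 ⊕ 21 = 0.
The nim-sum is 0, so this is a P-position: the player to move is in a losing position under optimal play.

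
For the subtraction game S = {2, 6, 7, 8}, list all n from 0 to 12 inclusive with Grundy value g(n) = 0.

0, 1, 4, 5

Compute g(0), g(1), … for moves {2, 6, 7, 8}:
k:     0  1  2  3  4  5  6  7  8  9 10 11 12
g(k):  0  0  1  1  0  0  1  1  2  2  3  3  2
The P-positions (g = 0) in 0..12 are 0, 1, 4, 5.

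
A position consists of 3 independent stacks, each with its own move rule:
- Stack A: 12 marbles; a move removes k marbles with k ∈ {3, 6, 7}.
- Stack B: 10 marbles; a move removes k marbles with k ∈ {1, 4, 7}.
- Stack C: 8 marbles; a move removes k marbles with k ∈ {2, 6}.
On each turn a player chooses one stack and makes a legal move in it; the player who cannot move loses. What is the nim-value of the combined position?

0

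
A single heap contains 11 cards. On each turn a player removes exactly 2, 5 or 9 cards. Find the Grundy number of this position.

0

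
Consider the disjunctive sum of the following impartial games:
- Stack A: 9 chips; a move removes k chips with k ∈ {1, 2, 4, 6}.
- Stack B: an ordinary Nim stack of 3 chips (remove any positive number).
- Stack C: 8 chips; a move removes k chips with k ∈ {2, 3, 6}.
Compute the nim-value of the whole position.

For stack A, compute g(0), g(1), … with moves {1, 2, 4, 6}:
g(0) = mex{} = 0
g(1) = mex{0} = 1
g(2) = mex{0,1} = 2
g(3) = mex{1,2} = 0
g(4) = mex{0,2} = 1
g(5) = mex{0,1} = 2
g(6) = mex{0,1,2} = 3
g(7) = mex{0,1,2,3} = 4
g(8) = mex{1,2,3,4} = 0
g(9) = mex{0,2,4} = 1
So g(9) = 1.
Stack B is a plain Nim stack of size 3, so its Grundy value is 3.
Build the Grundy sequence for stack C with g(k) = mex{g(k−s) : s ∈ {2, 3, 6}, s ≤ k}:
g(0) = mex{} = 0
g(1) = mex{} = 0
g(2) = mex{0} = 1
g(3) = mex{0} = 1
g(4) = mex{0,1} = 2
g(5) = mex{1} = 0
g(6) = mex{0,1,2} = 3
g(7) = mex{0,2} = 1
g(8) = mex{0,1,3} = 2
So g(8) = 2.
By the Sprague-Grundy theorem, the Grundy value of a sum of independent games is the XOR of the component values.
Combined value = 1 XOR 3 XOR 2 = 0.

0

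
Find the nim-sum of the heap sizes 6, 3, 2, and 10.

13

Nim-sum: 6 XOR 3 XOR 2 XOR 10 = 13.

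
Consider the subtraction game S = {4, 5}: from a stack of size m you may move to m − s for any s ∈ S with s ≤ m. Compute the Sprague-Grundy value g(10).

0

Grundy values for subtraction set {4, 5}:
k:     0  1  2  3  4  5  6  7  8  9 10
g(k):  0  0  0  0  1  1  1  1  2  0  0
So g(10) = 0.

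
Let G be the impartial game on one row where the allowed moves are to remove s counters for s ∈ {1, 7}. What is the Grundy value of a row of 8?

0

Compute g(0), g(1), … for moves {1, 7}:
k:     0  1  2  3  4  5  6  7  8
g(k):  0  1  0  1  0  1  0  1  0
So g(8) = 0.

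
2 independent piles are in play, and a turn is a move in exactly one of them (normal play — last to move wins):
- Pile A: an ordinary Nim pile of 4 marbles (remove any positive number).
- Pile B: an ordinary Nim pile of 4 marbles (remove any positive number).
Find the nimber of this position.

Pile A is a plain Nim pile of size 4, so its Grundy value is 4.
Pile B is a plain Nim pile of size 4, so its Grundy value is 4.
The value of a disjunctive sum is the nim-sum of the parts.
Combined value = 4 XOR 4 = 0.

0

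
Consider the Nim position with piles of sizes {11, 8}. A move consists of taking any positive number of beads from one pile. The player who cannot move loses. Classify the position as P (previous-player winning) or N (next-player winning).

N-position

Write each in binary and XOR column by column:
  1011  (11)
  1000  (8)
  ----
  0011  (3)
The nim-sum is 3 ≠ 0, so this is an N-position: the player to move can win.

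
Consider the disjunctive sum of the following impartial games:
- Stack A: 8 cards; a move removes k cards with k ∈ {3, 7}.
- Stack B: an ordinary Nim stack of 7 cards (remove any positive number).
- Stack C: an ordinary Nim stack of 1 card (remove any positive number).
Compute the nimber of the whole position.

Grundy values for stack A (subtraction set {3, 7}):
k:     0  1  2  3  4  5  6  7  8
g(k):  0  0  0  1  1  1  0  2  2
So g(8) = 2.
Stack B is a plain Nim stack of size 7, so its Grundy value is 7.
Stack C is a plain Nim stack of size 1, so its Grundy value is 1.
By the Sprague-Grundy theorem, the Grundy value of a sum of independent games is the XOR of the component values.
Combined value = 2 XOR 7 XOR 1 = 4.

4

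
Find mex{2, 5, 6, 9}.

0

0 is not in the set, so the mex is 0.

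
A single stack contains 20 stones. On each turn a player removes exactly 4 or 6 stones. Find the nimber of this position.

0

Build the Grundy sequence with g(k) = mex{g(k−s) : s ∈ {4, 6}, s ≤ k}:
k:     0  1  2  3  4  5  6  7  8  9 10 11 12 13 14 15 16 17 18 19 20
g(k):  0  0  0  0  1  1  1  1  2  2  0  0  0  0  1  1  1  1  2  2  0
So g(20) = 0.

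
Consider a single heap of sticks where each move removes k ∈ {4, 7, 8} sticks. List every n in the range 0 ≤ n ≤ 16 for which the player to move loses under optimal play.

0, 1, 2, 3, 12, 13, 14, 15

Grundy values for subtraction set {4, 7, 8}:
k:     0  1  2  3  4  5  6  7  8  9 10 11 12 13 14 15 16
g(k):  0  0  0  0  1  1  1  1  2  2  2  2  0  0  0  0  1
The P-positions (g = 0) in 0..16 are 0, 1, 2, 3, 12, 13, 14, 15.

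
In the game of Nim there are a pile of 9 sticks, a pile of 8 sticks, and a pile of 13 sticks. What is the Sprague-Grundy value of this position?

Nim-sum: 9 XOR 8 XOR 13 = 12.

12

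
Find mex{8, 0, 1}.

The values 0, 1 are all present; 2 is the first non-negative integer missing from the set.

2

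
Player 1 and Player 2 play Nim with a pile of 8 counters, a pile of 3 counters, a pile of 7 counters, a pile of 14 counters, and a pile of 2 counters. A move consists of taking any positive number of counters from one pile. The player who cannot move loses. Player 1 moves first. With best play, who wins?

Compute the nim-sum pairwise:
8 ^ 3 = 11
11 ^ 7 = 12
12 ^ 14 = 2
2 ^ 2 = 0
The nim-sum is 0, so this is a P-position: the player to move is in a losing position under optimal play; Player 1 is about to move from it and so loses — Player 2 wins.

Player 2 wins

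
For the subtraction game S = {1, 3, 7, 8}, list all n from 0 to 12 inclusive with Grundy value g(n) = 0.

Grundy values for subtraction set {1, 3, 7, 8}:
g(0) = mex{} = 0
g(1) = mex{0} = 1
g(2) = mex{1} = 0
g(3) = mex{0} = 1
g(4) = mex{1} = 0
g(5) = mex{0} = 1
g(6) = mex{1} = 0
g(7) = mex{0} = 1
g(8) = mex{0,1} = 2
g(9) = mex{0,1,2} = 3
g(10) = mex{0,1,3} = 2
g(11) = mex{0,1,2} = 3
g(12) = mex{0,1,3} = 2
The P-positions (g = 0) in 0..12 are 0, 2, 4, 6.

0, 2, 4, 6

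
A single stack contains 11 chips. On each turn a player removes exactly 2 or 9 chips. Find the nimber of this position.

Grundy values for subtraction set {2, 9}:
g(0) = mex{} = 0
g(1) = mex{} = 0
g(2) = mex{0} = 1
g(3) = mex{0} = 1
g(4) = mex{1} = 0
g(5) = mex{1} = 0
g(6) = mex{0} = 1
g(7) = mex{0} = 1
g(8) = mex{1} = 0
g(9) = mex{0,1} = 2
g(10) = mex{0} = 1
g(11) = mex{1,2} = 0
So g(11) = 0.

0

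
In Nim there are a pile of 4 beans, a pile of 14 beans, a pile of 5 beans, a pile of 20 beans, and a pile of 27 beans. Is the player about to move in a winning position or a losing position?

Nim-sum: 4 XOR 14 XOR 5 XOR 20 XOR 27 = 0.
The nim-sum is 0, so this is a P-position: the player to move is in a losing position under optimal play.

Losing position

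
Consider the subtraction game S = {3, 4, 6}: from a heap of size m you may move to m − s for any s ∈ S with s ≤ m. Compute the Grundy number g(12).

1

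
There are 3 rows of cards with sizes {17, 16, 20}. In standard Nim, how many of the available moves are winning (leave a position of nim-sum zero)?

3

Nim-sum: 17 ⊕ 16 ⊕ 20 = 21.
The overall nim-sum is X = 21. A row of size p has a winning move iff p XOR X < p (reduce it to p XOR X).
  17: 17 XOR 21 = 4 < 17 — winning move (to 4).
  16: 16 XOR 21 = 5 < 16 — winning move (to 5).
  20: 20 XOR 21 = 1 < 20 — winning move (to 1).
That gives 3 winning moves.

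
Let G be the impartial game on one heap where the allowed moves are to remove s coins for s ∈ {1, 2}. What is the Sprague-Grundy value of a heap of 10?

1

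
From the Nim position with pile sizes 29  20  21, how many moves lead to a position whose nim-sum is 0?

3

Write each in binary and XOR column by column:
  11101  (29)
  10100  (20)
  10101  (21)
  -----
  11100  (28)
The overall nim-sum is X = 28. A pile of size p has a winning move iff p XOR X < p (reduce it to p XOR X).
  29: 29 XOR 28 = 1 < 29 — winning move (to 1).
  20: 20 XOR 28 = 8 < 20 — winning move (to 8).
  21: 21 XOR 28 = 9 < 21 — winning move (to 9).
That gives 3 winning moves.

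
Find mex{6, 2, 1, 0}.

The values 0, 1, 2 are all present; 3 is the first non-negative integer missing from the set.

3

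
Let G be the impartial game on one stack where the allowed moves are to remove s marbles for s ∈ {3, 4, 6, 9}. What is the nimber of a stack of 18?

Grundy values for subtraction set {3, 4, 6, 9}:
k:     0  1  2  3  4  5  6  7  8  9 10 11 12 13 14 15 16 17 18
g(k):  0  0  0  1  1  1  2  2  2  3  3  3  0  0  0  1  1  1  2
So g(18) = 2.

2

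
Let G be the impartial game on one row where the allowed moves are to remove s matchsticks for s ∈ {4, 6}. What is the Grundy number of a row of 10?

Compute g(0), g(1), … for moves {4, 6}:
k:     0  1  2  3  4  5  6  7  8  9 10
g(k):  0  0  0  0  1  1  1  1  2  2  0
So g(10) = 0.

0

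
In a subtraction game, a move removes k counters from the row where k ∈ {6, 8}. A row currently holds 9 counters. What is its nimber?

1

Grundy values for subtraction set {6, 8}:
g(0) = mex{} = 0
g(1) = mex{} = 0
g(2) = mex{} = 0
g(3) = mex{} = 0
g(4) = mex{} = 0
g(5) = mex{} = 0
g(6) = mex{0} = 1
g(7) = mex{0} = 1
g(8) = mex{0} = 1
g(9) = mex{0} = 1
So g(9) = 1.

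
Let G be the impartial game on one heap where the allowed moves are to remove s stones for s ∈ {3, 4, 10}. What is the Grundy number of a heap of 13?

2

Compute g(0), g(1), … for moves {3, 4, 10}:
k:     0  1  2  3  4  5  6  7  8  9 10 11 12 13
g(k):  0  0  0  1  1  1  2  0  0  0  1  1  1  2
So g(13) = 2.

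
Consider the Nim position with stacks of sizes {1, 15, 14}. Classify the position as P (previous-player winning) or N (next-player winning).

P-position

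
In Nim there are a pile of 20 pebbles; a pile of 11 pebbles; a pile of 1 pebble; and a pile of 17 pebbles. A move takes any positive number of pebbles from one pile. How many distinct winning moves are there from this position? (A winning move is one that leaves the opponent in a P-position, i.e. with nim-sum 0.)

1

Nim-sum: 20 ⊕ 11 ⊕ 1 ⊕ 17 = 15.
The overall nim-sum is X = 15. A pile of size p has a winning move iff p XOR X < p (reduce it to p XOR X).
  20: 20 XOR 15 = 27 ≥ 20 — no move.
  11: 11 XOR 15 = 4 < 11 — winning move (to 4).
  1: 1 XOR 15 = 14 ≥ 1 — no move.
  17: 17 XOR 15 = 30 ≥ 17 — no move.
That gives 1 winning move.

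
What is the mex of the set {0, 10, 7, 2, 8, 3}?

1

0 is in the set but 1 is not, so the mex is 1.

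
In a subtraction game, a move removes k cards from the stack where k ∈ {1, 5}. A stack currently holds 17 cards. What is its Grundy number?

1

Compute g(0), g(1), … for moves {1, 5}:
k:     0  1  2  3  4  5  6  7  8  9 10 11 12 13 14 15 16 17
g(k):  0  1  0  1  0  1  0  1  0  1  0  1  0  1  0  1  0  1
So g(17) = 1.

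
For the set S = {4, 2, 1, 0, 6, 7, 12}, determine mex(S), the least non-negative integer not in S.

The values 0, 1, 2 are all present; 3 is the first non-negative integer missing from the set.

3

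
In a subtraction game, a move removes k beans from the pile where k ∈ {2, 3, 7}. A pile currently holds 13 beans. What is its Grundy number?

1

Compute g(0), g(1), … for moves {2, 3, 7}:
k:     0  1  2  3  4  5  6  7  8  9 10 11 12 13
g(k):  0  0  1  1  2  0  0  1  1  2  0  0  1  1
So g(13) = 1.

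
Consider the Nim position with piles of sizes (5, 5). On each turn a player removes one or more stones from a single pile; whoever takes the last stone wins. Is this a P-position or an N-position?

Compute the nim-sum pairwise:
5 ⊕ 5 = 0
The nim-sum is 0, so this is a P-position: the player to move is in a losing position under optimal play.

P-position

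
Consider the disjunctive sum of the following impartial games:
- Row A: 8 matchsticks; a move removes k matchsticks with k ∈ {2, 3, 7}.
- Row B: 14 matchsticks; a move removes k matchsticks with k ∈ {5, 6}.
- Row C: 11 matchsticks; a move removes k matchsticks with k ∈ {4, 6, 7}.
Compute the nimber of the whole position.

1

Grundy values for row A (subtraction set {2, 3, 7}):
g(0) = mex{} = 0
g(1) = mex{} = 0
g(2) = mex{0} = 1
g(3) = mex{0} = 1
g(4) = mex{0,1} = 2
g(5) = mex{1} = 0
g(6) = mex{1,2} = 0
g(7) = mex{0,2} = 1
g(8) = mex{0} = 1
So g(8) = 1.
Build the Grundy sequence for row B with g(k) = mex{g(k−s) : s ∈ {5, 6}, s ≤ k}:
k:     0  1  2  3  4  5  6  7  8  9 10 11 12 13 14
g(k):  0  0  0  0  0  1  1  1  1  1  2  0  0  0  0
So g(14) = 0.
Grundy values for row C (subtraction set {4, 6, 7}):
g(0) = mex{} = 0
g(1) = mex{} = 0
g(2) = mex{} = 0
g(3) = mex{} = 0
g(4) = mex{0} = 1
g(5) = mex{0} = 1
g(6) = mex{0} = 1
g(7) = mex{0} = 1
g(8) = mex{0,1} = 2
g(9) = mex{0,1} = 2
g(10) = mex{0,1} = 2
g(11) = mex{1} = 0
So g(11) = 0.
The value of a disjunctive sum is the nim-sum of the parts.
Combined value = 1 ⊕ 0 ⊕ 0 = 1.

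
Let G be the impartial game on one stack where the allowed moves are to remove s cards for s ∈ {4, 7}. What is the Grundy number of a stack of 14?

0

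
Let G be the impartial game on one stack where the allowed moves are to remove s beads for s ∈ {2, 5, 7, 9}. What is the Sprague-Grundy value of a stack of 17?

Grundy values for subtraction set {2, 5, 7, 9}:
k:     0  1  2  3  4  5  6  7  8  9 10 11 12 13 14 15 16 17
g(k):  0  0  1  1  0  2  1  3  2  2  3  3  0  4  1  0  0  1
So g(17) = 1.

1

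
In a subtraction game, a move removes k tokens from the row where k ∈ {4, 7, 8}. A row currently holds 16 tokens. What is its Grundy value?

Grundy values for subtraction set {4, 7, 8}:
k:     0  1  2  3  4  5  6  7  8  9 10 11 12 13 14 15 16
g(k):  0  0  0  0  1  1  1  1  2  2  2  2  0  0  0  0  1
So g(16) = 1.

1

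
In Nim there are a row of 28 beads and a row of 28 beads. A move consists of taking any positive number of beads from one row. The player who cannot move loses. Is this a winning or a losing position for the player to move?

Losing position

In binary:
  11100  (28)
  11100  (28)
  -----
  00000  (0)
The nim-sum is 0, so this is a P-position: the player to move is in a losing position under optimal play.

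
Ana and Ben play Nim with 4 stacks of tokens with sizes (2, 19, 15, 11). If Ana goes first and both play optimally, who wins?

Bitwise XOR of the heap sizes:
  00010  (2)
  10011  (19)
  01111  (15)
  01011  (11)
  -----
  10101  (21)
The nim-sum is 21 ≠ 0, so this is an N-position: the player to move can win; Ana has a winning move.

Ana wins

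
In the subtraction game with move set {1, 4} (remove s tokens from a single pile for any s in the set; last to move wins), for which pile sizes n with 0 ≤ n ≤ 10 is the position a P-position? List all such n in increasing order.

0, 2, 5, 7, 10

Grundy values for subtraction set {1, 4}:
k:     0  1  2  3  4  5  6  7  8  9 10
g(k):  0  1  0  1  2  0  1  0  1  2  0
The P-positions (g = 0) in 0..10 are 0, 2, 5, 7, 10.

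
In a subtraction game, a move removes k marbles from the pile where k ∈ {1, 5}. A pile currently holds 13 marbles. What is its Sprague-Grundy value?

1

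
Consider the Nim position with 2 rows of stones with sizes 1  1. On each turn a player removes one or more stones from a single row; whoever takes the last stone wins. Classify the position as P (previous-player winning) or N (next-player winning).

P-position

Nim-sum: 1 XOR 1 = 0.
The nim-sum is 0, so this is a P-position: the player to move is in a losing position under optimal play.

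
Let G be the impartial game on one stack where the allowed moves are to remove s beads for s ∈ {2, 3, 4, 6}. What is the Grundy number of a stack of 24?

0

Build the Grundy sequence with g(k) = mex{g(k−s) : s ∈ {2, 3, 4, 6}, s ≤ k}:
k:     0  1  2  3  4  5  6  7  8  9 10 11 12 13 14 15 16 17 18 19 20 21 22 23 24
g(k):  0  0  1  1  2  2  3  3  0  0  1  1  2  2  3  3  0  0  1  1  2  2  3  3  0
So g(24) = 0.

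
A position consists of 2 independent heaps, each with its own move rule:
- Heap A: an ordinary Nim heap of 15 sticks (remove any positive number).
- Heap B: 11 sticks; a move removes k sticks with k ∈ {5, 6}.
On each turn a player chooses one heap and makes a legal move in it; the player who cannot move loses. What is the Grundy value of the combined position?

15

Heap A is a plain Nim heap of size 15, so its Grundy value is 15.
For heap B, compute g(0), g(1), … with moves {5, 6}:
k:     0  1  2  3  4  5  6  7  8  9 10 11
g(k):  0  0  0  0  0  1  1  1  1  1  2  0
So g(11) = 0.
The value of a disjunctive sum is the nim-sum of the parts.
Combined value = 15 XOR 0 = 15.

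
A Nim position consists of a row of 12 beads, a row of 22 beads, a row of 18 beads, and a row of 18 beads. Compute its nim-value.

26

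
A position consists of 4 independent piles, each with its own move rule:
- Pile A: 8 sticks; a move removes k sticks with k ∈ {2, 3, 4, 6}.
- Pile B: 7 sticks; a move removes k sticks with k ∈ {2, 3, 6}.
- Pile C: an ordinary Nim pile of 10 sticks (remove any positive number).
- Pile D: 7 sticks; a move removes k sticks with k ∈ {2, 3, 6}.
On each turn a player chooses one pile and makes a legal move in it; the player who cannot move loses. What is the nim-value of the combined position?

10

For pile A, compute g(0), g(1), … with moves {2, 3, 4, 6}:
g(0) = mex{} = 0
g(1) = mex{} = 0
g(2) = mex{0} = 1
g(3) = mex{0} = 1
g(4) = mex{0,1} = 2
g(5) = mex{0,1} = 2
g(6) = mex{0,1,2} = 3
g(7) = mex{0,1,2} = 3
g(8) = mex{1,2,3} = 0
So g(8) = 0.
Build the Grundy sequence for pile B with g(k) = mex{g(k−s) : s ∈ {2, 3, 6}, s ≤ k}:
g(0) = mex{} = 0
g(1) = mex{} = 0
g(2) = mex{0} = 1
g(3) = mex{0} = 1
g(4) = mex{0,1} = 2
g(5) = mex{1} = 0
g(6) = mex{0,1,2} = 3
g(7) = mex{0,2} = 1
So g(7) = 1.
Pile C is a plain Nim pile of size 10, so its Grundy value is 10.
For pile D, compute g(0), g(1), … with moves {2, 3, 6}:
k:     0  1  2  3  4  5  6  7
g(k):  0  0  1  1  2  0  3  1
So g(7) = 1.
The value of a disjunctive sum is the nim-sum of the parts.
Combined value = 0 XOR 1 XOR 10 XOR 1 = 10.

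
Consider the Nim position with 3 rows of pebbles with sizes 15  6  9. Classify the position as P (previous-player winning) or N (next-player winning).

Compute the nim-sum pairwise:
15 ^ 6 = 9
9 ^ 9 = 0
The nim-sum is 0, so this is a P-position: the player to move is in a losing position under optimal play.

P-position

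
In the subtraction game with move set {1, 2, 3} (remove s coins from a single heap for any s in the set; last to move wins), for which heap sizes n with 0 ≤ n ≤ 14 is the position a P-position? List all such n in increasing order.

0, 4, 8, 12

Grundy values for subtraction set {1, 2, 3}:
k:     0  1  2  3  4  5  6  7  8  9 10 11 12 13 14
g(k):  0  1  2  3  0  1  2  3  0  1  2  3  0  1  2
The P-positions (g = 0) in 0..14 are 0, 4, 8, 12.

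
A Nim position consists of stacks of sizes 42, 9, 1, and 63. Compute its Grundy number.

29

Bitwise XOR of the heap sizes:
  101010  (42)
  001001  (9)
  000001  (1)
  111111  (63)
  ------
  011101  (29)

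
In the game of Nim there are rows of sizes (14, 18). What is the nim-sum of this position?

28

Bitwise XOR of the heap sizes:
  01110  (14)
  10010  (18)
  -----
  11100  (28)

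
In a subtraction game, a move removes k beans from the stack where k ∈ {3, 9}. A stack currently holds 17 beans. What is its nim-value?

1

Grundy values for subtraction set {3, 9}:
k:     0  1  2  3  4  5  6  7  8  9 10 11 12 13 14 15 16 17
g(k):  0  0  0  1  1  1  0  0  0  1  1  1  0  0  0  1  1  1
So g(17) = 1.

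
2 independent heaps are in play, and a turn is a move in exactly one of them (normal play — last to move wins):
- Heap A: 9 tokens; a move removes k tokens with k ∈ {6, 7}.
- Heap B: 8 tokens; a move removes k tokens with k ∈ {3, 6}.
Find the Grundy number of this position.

3

Grundy values for heap A (subtraction set {6, 7}):
k:     0  1  2  3  4  5  6  7  8  9
g(k):  0  0  0  0  0  0  1  1  1  1
So g(9) = 1.
Grundy values for heap B (subtraction set {3, 6}):
k:     0  1  2  3  4  5  6  7  8
g(k):  0  0  0  1  1  1  2  2  2
So g(8) = 2.
The value of a disjunctive sum is the nim-sum of the parts.
Combined value = 1 XOR 2 = 3.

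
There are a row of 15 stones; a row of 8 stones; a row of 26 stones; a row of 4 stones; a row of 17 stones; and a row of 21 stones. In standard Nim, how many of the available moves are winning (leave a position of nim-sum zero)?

3

Write each in binary and XOR column by column:
  01111  (15)
  01000  (8)
  11010  (26)
  00100  (4)
  10001  (17)
  10101  (21)
  -----
  11101  (29)
The overall nim-sum is X = 29. A row of size p has a winning move iff p XOR X < p (reduce it to p XOR X).
  15: 15 XOR 29 = 18 ≥ 15 — no move.
  8: 8 XOR 29 = 21 ≥ 8 — no move.
  26: 26 XOR 29 = 7 < 26 — winning move (to 7).
  4: 4 XOR 29 = 25 ≥ 4 — no move.
  17: 17 XOR 29 = 12 < 17 — winning move (to 12).
  21: 21 XOR 29 = 8 < 21 — winning move (to 8).
That gives 3 winning moves.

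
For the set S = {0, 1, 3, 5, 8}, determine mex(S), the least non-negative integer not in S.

2

The values 0, 1 are all present; 2 is the first non-negative integer missing from the set.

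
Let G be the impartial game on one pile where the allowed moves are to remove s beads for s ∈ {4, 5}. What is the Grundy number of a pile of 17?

Build the Grundy sequence with g(k) = mex{g(k−s) : s ∈ {4, 5}, s ≤ k}:
k:     0  1  2  3  4  5  6  7  8  9 10 11 12 13 14 15 16 17
g(k):  0  0  0  0  1  1  1  1  2  0  0  0  0  1  1  1  1  2
So g(17) = 2.

2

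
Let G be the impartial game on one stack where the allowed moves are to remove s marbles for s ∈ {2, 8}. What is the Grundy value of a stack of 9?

Compute g(0), g(1), … for moves {2, 8}:
g(0) = mex{} = 0
g(1) = mex{} = 0
g(2) = mex{0} = 1
g(3) = mex{0} = 1
g(4) = mex{1} = 0
g(5) = mex{1} = 0
g(6) = mex{0} = 1
g(7) = mex{0} = 1
g(8) = mex{0,1} = 2
g(9) = mex{0,1} = 2
So g(9) = 2.

2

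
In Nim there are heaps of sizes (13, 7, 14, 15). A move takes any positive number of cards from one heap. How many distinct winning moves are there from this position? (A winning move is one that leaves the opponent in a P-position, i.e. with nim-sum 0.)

In binary:
  1101  (13)
  0111  (7)
  1110  (14)
  1111  (15)
  ----
  1011  (11)
The overall nim-sum is X = 11. A heap of size p has a winning move iff p XOR X < p (reduce it to p XOR X).
  13: 13 XOR 11 = 6 < 13 — winning move (to 6).
  7: 7 XOR 11 = 12 ≥ 7 — no move.
  14: 14 XOR 11 = 5 < 14 — winning move (to 5).
  15: 15 XOR 11 = 4 < 15 — winning move (to 4).
That gives 3 winning moves.

3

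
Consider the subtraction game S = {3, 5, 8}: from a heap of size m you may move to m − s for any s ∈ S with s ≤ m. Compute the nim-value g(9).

3

Grundy values for subtraction set {3, 5, 8}:
k:     0  1  2  3  4  5  6  7  8  9
g(k):  0  0  0  1  1  1  2  2  2  3
So g(9) = 3.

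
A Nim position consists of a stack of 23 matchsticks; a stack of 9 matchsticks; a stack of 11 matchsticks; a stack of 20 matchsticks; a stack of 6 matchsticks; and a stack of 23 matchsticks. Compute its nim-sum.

16

Nim-sum: 23 XOR 9 XOR 11 XOR 20 XOR 6 XOR 23 = 16.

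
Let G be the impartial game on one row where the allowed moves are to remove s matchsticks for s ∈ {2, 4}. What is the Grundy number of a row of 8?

1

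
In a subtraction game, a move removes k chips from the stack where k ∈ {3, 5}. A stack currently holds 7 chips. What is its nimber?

2

Compute g(0), g(1), … for moves {3, 5}:
k:     0  1  2  3  4  5  6  7
g(k):  0  0  0  1  1  1  2  2
So g(7) = 2.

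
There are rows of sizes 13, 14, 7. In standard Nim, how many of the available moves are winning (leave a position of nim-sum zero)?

Nim-sum: 13 XOR 14 XOR 7 = 4.
The overall nim-sum is X = 4. A row of size p has a winning move iff p XOR X < p (reduce it to p XOR X).
  13: 13 XOR 4 = 9 < 13 — winning move (to 9).
  14: 14 XOR 4 = 10 < 14 — winning move (to 10).
  7: 7 XOR 4 = 3 < 7 — winning move (to 3).
That gives 3 winning moves.

3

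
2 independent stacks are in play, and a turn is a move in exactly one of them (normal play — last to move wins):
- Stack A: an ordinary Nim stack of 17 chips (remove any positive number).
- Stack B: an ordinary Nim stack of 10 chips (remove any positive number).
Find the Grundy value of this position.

Stack A is a plain Nim stack of size 17, so its Grundy value is 17.
Stack B is a plain Nim stack of size 10, so its Grundy value is 10.
The value of a disjunctive sum is the nim-sum of the parts.
Combined value = 17 ⊕ 10 = 27.

27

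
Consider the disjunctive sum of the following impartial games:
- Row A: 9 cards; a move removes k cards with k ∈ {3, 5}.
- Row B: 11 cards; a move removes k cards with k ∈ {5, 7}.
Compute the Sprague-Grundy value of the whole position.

For row A, compute g(0), g(1), … with moves {3, 5}:
k:     0  1  2  3  4  5  6  7  8  9
g(k):  0  0  0  1  1  1  2  2  0  0
So g(9) = 0.
Build the Grundy sequence for row B with g(k) = mex{g(k−s) : s ∈ {5, 7}, s ≤ k}:
k:     0  1  2  3  4  5  6  7  8  9 10 11
g(k):  0  0  0  0  0  1  1  1  1  1  2  2
So g(11) = 2.
The value of a disjunctive sum is the nim-sum of the parts.
Combined value = 0 ⊕ 2 = 2.

2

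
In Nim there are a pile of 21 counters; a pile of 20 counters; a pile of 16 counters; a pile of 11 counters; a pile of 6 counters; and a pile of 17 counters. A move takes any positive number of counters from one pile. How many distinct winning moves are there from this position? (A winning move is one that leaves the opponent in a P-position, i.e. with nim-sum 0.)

In binary:
  10101  (21)
  10100  (20)
  10000  (16)
  01011  (11)
  00110  (6)
  10001  (17)
  -----
  01101  (13)
The overall nim-sum is X = 13. A pile of size p has a winning move iff p XOR X < p (reduce it to p XOR X).
  21: 21 XOR 13 = 24 ≥ 21 — no move.
  20: 20 XOR 13 = 25 ≥ 20 — no move.
  16: 16 XOR 13 = 29 ≥ 16 — no move.
  11: 11 XOR 13 = 6 < 11 — winning move (to 6).
  6: 6 XOR 13 = 11 ≥ 6 — no move.
  17: 17 XOR 13 = 28 ≥ 17 — no move.
That gives 1 winning move.

1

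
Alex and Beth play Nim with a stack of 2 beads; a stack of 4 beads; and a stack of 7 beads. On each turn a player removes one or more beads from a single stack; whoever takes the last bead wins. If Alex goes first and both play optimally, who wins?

Alex wins

Compute the nim-sum pairwise:
2 ⊕ 4 = 6
6 ⊕ 7 = 1
The nim-sum is 1 ≠ 0, so this is an N-position: the player to move can win; Alex has a winning move.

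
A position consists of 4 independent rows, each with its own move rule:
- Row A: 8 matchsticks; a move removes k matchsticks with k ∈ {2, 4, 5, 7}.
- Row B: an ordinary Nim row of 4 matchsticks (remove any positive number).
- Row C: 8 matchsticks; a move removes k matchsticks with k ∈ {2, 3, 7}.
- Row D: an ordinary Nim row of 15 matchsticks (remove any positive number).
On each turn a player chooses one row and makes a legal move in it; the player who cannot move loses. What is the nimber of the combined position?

14

For row A, compute g(0), g(1), … with moves {2, 4, 5, 7}:
k:     0  1  2  3  4  5  6  7  8
g(k):  0  0  1  1  2  2  3  3  4
So g(8) = 4.
Row B is a plain Nim row of size 4, so its Grundy value is 4.
Build the Grundy sequence for row C with g(k) = mex{g(k−s) : s ∈ {2, 3, 7}, s ≤ k}:
g(0) = mex{} = 0
g(1) = mex{} = 0
g(2) = mex{0} = 1
g(3) = mex{0} = 1
g(4) = mex{0,1} = 2
g(5) = mex{1} = 0
g(6) = mex{1,2} = 0
g(7) = mex{0,2} = 1
g(8) = mex{0} = 1
So g(8) = 1.
Row D is a plain Nim row of size 15, so its Grundy value is 15.
The value of a disjunctive sum is the nim-sum of the parts.
Combined value = 4 XOR 4 XOR 1 XOR 15 = 14.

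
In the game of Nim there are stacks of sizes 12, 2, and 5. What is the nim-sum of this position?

11

Compute the nim-sum pairwise:
12 XOR 2 = 14
14 XOR 5 = 11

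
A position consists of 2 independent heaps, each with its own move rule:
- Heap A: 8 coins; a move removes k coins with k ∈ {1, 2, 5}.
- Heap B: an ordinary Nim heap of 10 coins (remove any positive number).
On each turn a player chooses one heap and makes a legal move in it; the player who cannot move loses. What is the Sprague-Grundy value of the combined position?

8

Build the Grundy sequence for heap A with g(k) = mex{g(k−s) : s ∈ {1, 2, 5}, s ≤ k}:
g(0) = mex{} = 0
g(1) = mex{0} = 1
g(2) = mex{0,1} = 2
g(3) = mex{1,2} = 0
g(4) = mex{0,2} = 1
g(5) = mex{0,1} = 2
g(6) = mex{1,2} = 0
g(7) = mex{0,2} = 1
g(8) = mex{0,1} = 2
So g(8) = 2.
Heap B is a plain Nim heap of size 10, so its Grundy value is 10.
By the Sprague-Grundy theorem, the Grundy value of a sum of independent games is the XOR of the component values.
Combined value = 2 ⊕ 10 = 8.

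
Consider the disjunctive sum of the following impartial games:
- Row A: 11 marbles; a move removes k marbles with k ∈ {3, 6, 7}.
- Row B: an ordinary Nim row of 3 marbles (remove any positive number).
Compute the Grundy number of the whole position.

For row A, compute g(0), g(1), … with moves {3, 6, 7}:
k:     0  1  2  3  4  5  6  7  8  9 10 11
g(k):  0  0  0  1  1  1  2  2  2  3  0  0
So g(11) = 0.
Row B is a plain Nim row of size 3, so its Grundy value is 3.
The value of a disjunctive sum is the nim-sum of the parts.
Combined value = 0 ⊕ 3 = 3.

3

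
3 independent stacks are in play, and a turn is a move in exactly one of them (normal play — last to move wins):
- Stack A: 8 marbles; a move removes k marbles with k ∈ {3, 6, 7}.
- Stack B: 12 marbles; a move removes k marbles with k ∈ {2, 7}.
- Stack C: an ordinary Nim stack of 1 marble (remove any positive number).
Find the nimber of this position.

2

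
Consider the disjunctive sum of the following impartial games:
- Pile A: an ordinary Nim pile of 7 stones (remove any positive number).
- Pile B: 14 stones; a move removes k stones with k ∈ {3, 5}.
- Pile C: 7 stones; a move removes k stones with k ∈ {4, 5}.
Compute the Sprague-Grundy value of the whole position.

Pile A is a plain Nim pile of size 7, so its Grundy value is 7.
For pile B, compute g(0), g(1), … with moves {3, 5}:
g(0) = mex{} = 0
g(1) = mex{} = 0
g(2) = mex{} = 0
g(3) = mex{0} = 1
g(4) = mex{0} = 1
g(5) = mex{0} = 1
g(6) = mex{0,1} = 2
g(7) = mex{0,1} = 2
g(8) = mex{1} = 0
g(9) = mex{1,2} = 0
g(10) = mex{1,2} = 0
g(11) = mex{0,2} = 1
g(12) = mex{0,2} = 1
g(13) = mex{0} = 1
g(14) = mex{0,1} = 2
So g(14) = 2.
Build the Grundy sequence for pile C with g(k) = mex{g(k−s) : s ∈ {4, 5}, s ≤ k}:
k:     0  1  2  3  4  5  6  7
g(k):  0  0  0  0  1  1  1  1
So g(7) = 1.
The value of a disjunctive sum is the nim-sum of the parts.
Combined value = 7 ⊕ 2 ⊕ 1 = 4.

4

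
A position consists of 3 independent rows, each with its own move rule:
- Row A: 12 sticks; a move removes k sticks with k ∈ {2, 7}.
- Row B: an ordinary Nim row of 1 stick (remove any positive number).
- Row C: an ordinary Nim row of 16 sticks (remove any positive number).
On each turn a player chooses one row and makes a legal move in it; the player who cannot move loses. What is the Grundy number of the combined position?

16

Grundy values for row A (subtraction set {2, 7}):
g(0) = mex{} = 0
g(1) = mex{} = 0
g(2) = mex{0} = 1
g(3) = mex{0} = 1
g(4) = mex{1} = 0
g(5) = mex{1} = 0
g(6) = mex{0} = 1
g(7) = mex{0} = 1
g(8) = mex{0,1} = 2
g(9) = mex{1} = 0
g(10) = mex{1,2} = 0
g(11) = mex{0} = 1
g(12) = mex{0} = 1
So g(12) = 1.
Row B is a plain Nim row of size 1, so its Grundy value is 1.
Row C is a plain Nim row of size 16, so its Grundy value is 16.
The value of a disjunctive sum is the nim-sum of the parts.
Combined value = 1 ⊕ 1 ⊕ 16 = 16.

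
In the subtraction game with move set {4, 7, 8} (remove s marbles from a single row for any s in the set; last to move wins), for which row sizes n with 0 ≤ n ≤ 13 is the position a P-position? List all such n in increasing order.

0, 1, 2, 3, 12, 13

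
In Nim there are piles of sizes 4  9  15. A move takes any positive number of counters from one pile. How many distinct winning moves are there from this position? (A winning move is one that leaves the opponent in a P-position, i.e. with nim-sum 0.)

Compute the nim-sum pairwise:
4 ^ 9 = 13
13 ^ 15 = 2
The overall nim-sum is X = 2. A pile of size p has a winning move iff p XOR X < p (reduce it to p XOR X).
  4: 4 XOR 2 = 6 ≥ 4 — no move.
  9: 9 XOR 2 = 11 ≥ 9 — no move.
  15: 15 XOR 2 = 13 < 15 — winning move (to 13).
That gives 1 winning move.

1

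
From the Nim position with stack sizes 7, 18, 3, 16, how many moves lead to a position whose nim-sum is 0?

1

Compute the nim-sum pairwise:
7 XOR 18 = 21
21 XOR 3 = 22
22 XOR 16 = 6
The overall nim-sum is X = 6. A stack of size p has a winning move iff p XOR X < p (reduce it to p XOR X).
  7: 7 XOR 6 = 1 < 7 — winning move (to 1).
  18: 18 XOR 6 = 20 ≥ 18 — no move.
  3: 3 XOR 6 = 5 ≥ 3 — no move.
  16: 16 XOR 6 = 22 ≥ 16 — no move.
That gives 1 winning move.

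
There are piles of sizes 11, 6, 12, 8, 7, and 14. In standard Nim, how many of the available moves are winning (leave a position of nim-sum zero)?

0

Nim-sum: 11 XOR 6 XOR 12 XOR 8 XOR 7 XOR 14 = 0.
The nim-sum is already 0, so every move leaves a nonzero nim-sum — there are no winning moves.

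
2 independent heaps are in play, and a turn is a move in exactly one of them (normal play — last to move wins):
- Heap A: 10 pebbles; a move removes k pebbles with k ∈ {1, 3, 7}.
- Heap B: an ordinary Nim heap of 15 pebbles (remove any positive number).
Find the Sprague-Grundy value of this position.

15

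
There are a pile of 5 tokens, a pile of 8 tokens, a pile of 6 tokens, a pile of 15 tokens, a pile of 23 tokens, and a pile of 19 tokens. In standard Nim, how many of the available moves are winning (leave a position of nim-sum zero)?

0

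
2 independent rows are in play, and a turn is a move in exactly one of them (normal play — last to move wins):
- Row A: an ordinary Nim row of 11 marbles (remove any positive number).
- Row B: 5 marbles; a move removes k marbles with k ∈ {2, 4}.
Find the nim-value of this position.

9

Row A is a plain Nim row of size 11, so its Grundy value is 11.
Grundy values for row B (subtraction set {2, 4}):
k:     0  1  2  3  4  5
g(k):  0  0  1  1  2  2
So g(5) = 2.
The value of a disjunctive sum is the nim-sum of the parts.
Combined value = 11 XOR 2 = 9.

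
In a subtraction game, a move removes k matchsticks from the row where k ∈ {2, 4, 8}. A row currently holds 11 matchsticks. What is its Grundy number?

2

Grundy values for subtraction set {2, 4, 8}:
k:     0  1  2  3  4  5  6  7  8  9 10 11
g(k):  0  0  1  1  2  2  0  0  1  1  2  2
So g(11) = 2.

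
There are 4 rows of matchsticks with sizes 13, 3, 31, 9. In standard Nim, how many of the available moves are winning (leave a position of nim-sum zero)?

1

In binary:
  01101  (13)
  00011  (3)
  11111  (31)
  01001  (9)
  -----
  11000  (24)
The overall nim-sum is X = 24. A row of size p has a winning move iff p XOR X < p (reduce it to p XOR X).
  13: 13 XOR 24 = 21 ≥ 13 — no move.
  3: 3 XOR 24 = 27 ≥ 3 — no move.
  31: 31 XOR 24 = 7 < 31 — winning move (to 7).
  9: 9 XOR 24 = 17 ≥ 9 — no move.
That gives 1 winning move.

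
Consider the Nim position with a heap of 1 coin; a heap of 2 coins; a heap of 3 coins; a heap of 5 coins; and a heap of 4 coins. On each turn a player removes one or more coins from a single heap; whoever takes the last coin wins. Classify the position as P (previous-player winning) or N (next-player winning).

N-position

Write each in binary and XOR column by column:
  001  (1)
  010  (2)
  011  (3)
  101  (5)
  100  (4)
  ---
  001  (1)
The nim-sum is 1 ≠ 0, so this is an N-position: the player to move can win.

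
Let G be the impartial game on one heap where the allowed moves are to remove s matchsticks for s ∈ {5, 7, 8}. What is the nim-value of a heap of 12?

Build the Grundy sequence with g(k) = mex{g(k−s) : s ∈ {5, 7, 8}, s ≤ k}:
k:     0  1  2  3  4  5  6  7  8  9 10 11 12
g(k):  0  0  0  0  0  1  1  1  1  1  2  2  2
So g(12) = 2.

2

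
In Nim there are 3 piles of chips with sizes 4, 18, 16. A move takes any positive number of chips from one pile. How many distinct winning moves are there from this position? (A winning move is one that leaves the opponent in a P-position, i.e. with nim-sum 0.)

Write each in binary and XOR column by column:
  00100  (4)
  10010  (18)
  10000  (16)
  -----
  00110  (6)
The overall nim-sum is X = 6. A pile of size p has a winning move iff p XOR X < p (reduce it to p XOR X).
  4: 4 XOR 6 = 2 < 4 — winning move (to 2).
  18: 18 XOR 6 = 20 ≥ 18 — no move.
  16: 16 XOR 6 = 22 ≥ 16 — no move.
That gives 1 winning move.

1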